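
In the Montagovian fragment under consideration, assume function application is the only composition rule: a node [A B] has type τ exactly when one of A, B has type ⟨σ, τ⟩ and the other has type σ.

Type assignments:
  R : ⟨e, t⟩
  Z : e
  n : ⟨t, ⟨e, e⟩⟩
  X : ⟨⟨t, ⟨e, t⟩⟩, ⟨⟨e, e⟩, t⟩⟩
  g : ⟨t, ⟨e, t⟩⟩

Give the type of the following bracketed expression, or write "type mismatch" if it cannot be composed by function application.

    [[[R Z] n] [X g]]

[R Z]: ⟨e, t⟩ applied to e yields t.
[[R Z] n]: ⟨t, ⟨e, e⟩⟩ applied to t yields ⟨e, e⟩.
[X g]: ⟨⟨t, ⟨e, t⟩⟩, ⟨⟨e, e⟩, t⟩⟩ applied to ⟨t, ⟨e, t⟩⟩ yields ⟨⟨e, e⟩, t⟩.
[[[R Z] n] [X g]]: ⟨⟨e, e⟩, t⟩ applied to ⟨e, e⟩ yields t.

t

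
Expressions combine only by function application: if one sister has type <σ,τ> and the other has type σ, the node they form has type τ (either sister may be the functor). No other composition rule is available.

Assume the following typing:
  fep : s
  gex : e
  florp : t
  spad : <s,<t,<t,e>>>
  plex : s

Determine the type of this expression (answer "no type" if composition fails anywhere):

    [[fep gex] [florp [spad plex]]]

no type

At [fep gex]: neither s nor e can take the other as argument; the node is ill-typed.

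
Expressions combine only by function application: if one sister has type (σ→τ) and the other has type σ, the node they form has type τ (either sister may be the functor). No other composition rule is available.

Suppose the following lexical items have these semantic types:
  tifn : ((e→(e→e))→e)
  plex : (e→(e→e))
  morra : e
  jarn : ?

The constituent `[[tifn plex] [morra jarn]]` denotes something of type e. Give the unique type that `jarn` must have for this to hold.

At [[tifn plex] [morra jarn]] (required: e): [tifn plex] is e, which is not a function with range e; hence [morra jarn] is the functor — type (e→e).
At [morra jarn] (required: (e→e)): morra is e, which is not a function with range (e→e); hence jarn is the functor — type (e→(e→e)).

(e→(e→e))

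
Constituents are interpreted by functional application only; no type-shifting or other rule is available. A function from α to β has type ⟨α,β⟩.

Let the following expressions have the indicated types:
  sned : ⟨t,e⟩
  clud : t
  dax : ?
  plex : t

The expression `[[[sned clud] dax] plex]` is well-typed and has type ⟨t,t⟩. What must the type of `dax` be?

At [[[sned clud] dax] plex] (required: ⟨t,t⟩): plex is t, which is not a function with range ⟨t,t⟩; hence [[sned clud] dax] is the functor — type ⟨t,⟨t,t⟩⟩.
At [[sned clud] dax] (required: ⟨t,⟨t,t⟩⟩): [sned clud] is e, which is not a function with range ⟨t,⟨t,t⟩⟩; hence dax is the functor — type ⟨e,⟨t,⟨t,t⟩⟩⟩.

⟨e,⟨t,⟨t,t⟩⟩⟩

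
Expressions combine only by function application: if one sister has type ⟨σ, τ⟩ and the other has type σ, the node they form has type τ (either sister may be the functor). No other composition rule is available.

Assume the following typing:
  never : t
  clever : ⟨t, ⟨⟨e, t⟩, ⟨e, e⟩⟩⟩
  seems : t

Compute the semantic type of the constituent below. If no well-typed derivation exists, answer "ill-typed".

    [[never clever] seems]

[never clever]: ⟨t, ⟨⟨e, t⟩, ⟨e, e⟩⟩⟩ applied to t yields ⟨⟨e, t⟩, ⟨e, e⟩⟩.
At [[never clever] seems]: neither ⟨⟨e, t⟩, ⟨e, e⟩⟩ nor t can take the other as argument; the node is ill-typed.

ill-typed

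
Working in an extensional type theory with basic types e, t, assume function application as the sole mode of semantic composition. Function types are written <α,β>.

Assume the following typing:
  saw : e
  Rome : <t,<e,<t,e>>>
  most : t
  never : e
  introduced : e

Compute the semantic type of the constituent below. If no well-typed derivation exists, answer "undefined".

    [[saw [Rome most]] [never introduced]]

[Rome most]: <t,<e,<t,e>>> applied to t yields <e,<t,e>>.
[saw [Rome most]]: <e,<t,e>> applied to e yields <t,e>.
[never introduced]: e with e — neither is a function whose domain matches the other; composition fails here.

undefined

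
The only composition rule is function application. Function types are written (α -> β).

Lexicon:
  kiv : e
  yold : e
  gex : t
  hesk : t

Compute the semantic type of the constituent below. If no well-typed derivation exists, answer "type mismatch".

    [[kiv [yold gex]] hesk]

[yold gex]: e with t — neither is a function whose domain matches the other; composition fails here.

type mismatch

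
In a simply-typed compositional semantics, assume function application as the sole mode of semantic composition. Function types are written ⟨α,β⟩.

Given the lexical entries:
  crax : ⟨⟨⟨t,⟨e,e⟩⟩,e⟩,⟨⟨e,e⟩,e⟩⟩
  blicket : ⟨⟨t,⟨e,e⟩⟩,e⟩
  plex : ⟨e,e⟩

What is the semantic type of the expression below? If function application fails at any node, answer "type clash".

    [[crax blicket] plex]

e

[crax blicket]: crax is ⟨⟨⟨t,⟨e,e⟩⟩,e⟩,⟨⟨e,e⟩,e⟩⟩, blicket is ⟨⟨t,⟨e,e⟩⟩,e⟩; result ⟨⟨e,e⟩,e⟩.
[[crax blicket] plex]: [crax blicket] is ⟨⟨e,e⟩,e⟩, plex is ⟨e,e⟩; result e.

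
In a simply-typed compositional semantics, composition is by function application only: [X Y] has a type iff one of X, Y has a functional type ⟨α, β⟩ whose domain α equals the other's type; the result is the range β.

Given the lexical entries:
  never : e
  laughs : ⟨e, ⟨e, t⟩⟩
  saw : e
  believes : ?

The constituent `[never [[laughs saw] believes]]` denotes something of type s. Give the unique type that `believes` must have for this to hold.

⟨⟨e, t⟩, ⟨e, s⟩⟩

At [never [[laughs saw] believes]] (required: s): never is e, which is not a function with range s; hence [[laughs saw] believes] is the functor — type ⟨e, s⟩.
At [[laughs saw] believes] (required: ⟨e, s⟩): [laughs saw] is ⟨e, t⟩, which is not a function with range ⟨e, s⟩; hence believes is the functor — type ⟨⟨e, t⟩, ⟨e, s⟩⟩.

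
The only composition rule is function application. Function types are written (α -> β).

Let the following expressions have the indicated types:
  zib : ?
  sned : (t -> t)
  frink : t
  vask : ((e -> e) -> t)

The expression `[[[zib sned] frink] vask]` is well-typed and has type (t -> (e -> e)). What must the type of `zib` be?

For [[[zib sned] frink] vask] to have type (t -> (e -> e)) with vask of type ((e -> e) -> t), [[zib sned] frink] must be the function: [[zib sned] frink] : (((e -> e) -> t) -> (t -> (e -> e))).
For [[zib sned] frink] to have type (((e -> e) -> t) -> (t -> (e -> e))) with frink of type t, [zib sned] must be the function: [zib sned] : (t -> (((e -> e) -> t) -> (t -> (e -> e)))).
For [zib sned] to have type (t -> (((e -> e) -> t) -> (t -> (e -> e)))) with sned of type (t -> t), zib must be the function: zib : ((t -> t) -> (t -> (((e -> e) -> t) -> (t -> (e -> e))))).

((t -> t) -> (t -> (((e -> e) -> t) -> (t -> (e -> e)))))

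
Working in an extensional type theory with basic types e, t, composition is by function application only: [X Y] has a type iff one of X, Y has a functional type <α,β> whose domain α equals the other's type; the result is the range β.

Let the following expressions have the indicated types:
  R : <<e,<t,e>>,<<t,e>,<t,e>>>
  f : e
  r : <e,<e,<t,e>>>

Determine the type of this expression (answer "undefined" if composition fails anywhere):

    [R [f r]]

<<t,e>,<t,e>>

[f r] — r of type <e,<e,<t,e>>> combines with f of type e: type <e,<t,e>>.
[R [f r]] — R of type <<e,<t,e>>,<<t,e>,<t,e>>> combines with [f r] of type <e,<t,e>>: type <<t,e>,<t,e>>.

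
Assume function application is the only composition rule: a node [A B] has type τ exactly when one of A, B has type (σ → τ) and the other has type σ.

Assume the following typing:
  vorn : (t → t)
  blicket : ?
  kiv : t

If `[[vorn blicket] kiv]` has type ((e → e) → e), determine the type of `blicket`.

[[vorn blicket] kiv] must have type ((e → e) → e). The sister kiv has type t; that is not a function onto ((e → e) → e), so [vorn blicket] must be the functor, of type (t → ((e → e) → e)).
[vorn blicket] must have type (t → ((e → e) → e)). The sister vorn has type (t → t); that is not a function onto (t → ((e → e) → e)), so blicket must be the functor, of type ((t → t) → (t → ((e → e) → e))).

((t → t) → (t → ((e → e) → e)))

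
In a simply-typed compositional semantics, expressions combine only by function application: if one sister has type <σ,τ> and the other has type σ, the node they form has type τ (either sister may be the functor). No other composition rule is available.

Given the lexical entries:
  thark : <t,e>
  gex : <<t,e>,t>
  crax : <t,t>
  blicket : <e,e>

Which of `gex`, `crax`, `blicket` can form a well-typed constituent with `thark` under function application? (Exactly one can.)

gex

gex — combines: gex : <<t,e>,t> takes thark : <t,e> as argument, giving t.
crax : <t,t> — does not combine with thark.
blicket : <e,e> — does not combine with thark.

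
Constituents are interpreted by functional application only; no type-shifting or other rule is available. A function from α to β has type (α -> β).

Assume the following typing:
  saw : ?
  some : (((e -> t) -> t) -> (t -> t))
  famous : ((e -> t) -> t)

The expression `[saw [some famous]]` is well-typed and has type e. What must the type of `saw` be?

((t -> t) -> e)

[saw [some famous]] must have type e. The sister [some famous] has type (t -> t); that is not a function onto e, so saw must be the functor, of type ((t -> t) -> e).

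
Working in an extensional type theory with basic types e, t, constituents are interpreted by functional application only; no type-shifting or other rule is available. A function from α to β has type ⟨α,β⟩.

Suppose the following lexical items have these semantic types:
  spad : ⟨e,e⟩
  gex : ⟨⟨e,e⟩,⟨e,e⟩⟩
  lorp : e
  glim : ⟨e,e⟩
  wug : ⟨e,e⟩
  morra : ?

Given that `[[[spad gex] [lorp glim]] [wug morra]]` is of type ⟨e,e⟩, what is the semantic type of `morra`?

At [[[spad gex] [lorp glim]] [wug morra]] (required: ⟨e,e⟩): [[spad gex] [lorp glim]] is e, which is not a function with range ⟨e,e⟩; hence [wug morra] is the functor — type ⟨e,⟨e,e⟩⟩.
At [wug morra] (required: ⟨e,⟨e,e⟩⟩): wug is ⟨e,e⟩, which is not a function with range ⟨e,⟨e,e⟩⟩; hence morra is the functor — type ⟨⟨e,e⟩,⟨e,⟨e,e⟩⟩⟩.

⟨⟨e,e⟩,⟨e,⟨e,e⟩⟩⟩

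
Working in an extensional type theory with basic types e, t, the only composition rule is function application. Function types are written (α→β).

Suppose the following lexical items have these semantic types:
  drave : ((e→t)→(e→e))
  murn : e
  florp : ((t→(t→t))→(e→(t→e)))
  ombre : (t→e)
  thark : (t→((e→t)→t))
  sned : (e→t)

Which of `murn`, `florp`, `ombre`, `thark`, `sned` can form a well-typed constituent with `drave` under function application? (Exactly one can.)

sned

murn : e — no; drave wants (e→t), and murn wants nothing (atomic).
florp : ((t→(t→t))→(e→(t→e))) — no; drave wants (e→t), and florp wants (t→(t→t)).
ombre : (t→e) — no; drave wants (e→t), and ombre wants t.
thark : (t→((e→t)→t)) — no; drave wants (e→t), and thark wants t.
sned — combines: drave : ((e→t)→(e→e)) takes sned : (e→t) as argument, giving (e→e).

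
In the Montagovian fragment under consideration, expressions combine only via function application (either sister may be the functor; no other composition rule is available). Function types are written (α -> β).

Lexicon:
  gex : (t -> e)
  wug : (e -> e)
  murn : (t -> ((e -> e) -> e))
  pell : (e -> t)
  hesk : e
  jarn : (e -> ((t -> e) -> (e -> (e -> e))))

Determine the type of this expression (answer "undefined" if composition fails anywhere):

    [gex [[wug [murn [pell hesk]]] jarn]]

(e -> (e -> e))

[pell hesk]: functor pell : (e -> t), argument hesk : e; result t.
[murn [pell hesk]]: functor murn : (t -> ((e -> e) -> e)), argument [pell hesk] : t; result ((e -> e) -> e).
[wug [murn [pell hesk]]]: functor [murn [pell hesk]] : ((e -> e) -> e), argument wug : (e -> e); result e.
[[wug [murn [pell hesk]]] jarn]: functor jarn : (e -> ((t -> e) -> (e -> (e -> e)))), argument [wug [murn [pell hesk]]] : e; result ((t -> e) -> (e -> (e -> e))).
[gex [[wug [murn [pell hesk]]] jarn]]: functor [[wug [murn [pell hesk]]] jarn] : ((t -> e) -> (e -> (e -> e))), argument gex : (t -> e); result (e -> (e -> e)).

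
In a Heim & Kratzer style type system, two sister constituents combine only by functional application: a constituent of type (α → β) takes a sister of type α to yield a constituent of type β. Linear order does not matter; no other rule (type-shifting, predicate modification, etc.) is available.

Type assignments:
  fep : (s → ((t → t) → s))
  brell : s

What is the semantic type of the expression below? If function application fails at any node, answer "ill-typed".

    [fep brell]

((t → t) → s)

[fep brell]: (s → ((t → t) → s)) applied to s yields ((t → t) → s).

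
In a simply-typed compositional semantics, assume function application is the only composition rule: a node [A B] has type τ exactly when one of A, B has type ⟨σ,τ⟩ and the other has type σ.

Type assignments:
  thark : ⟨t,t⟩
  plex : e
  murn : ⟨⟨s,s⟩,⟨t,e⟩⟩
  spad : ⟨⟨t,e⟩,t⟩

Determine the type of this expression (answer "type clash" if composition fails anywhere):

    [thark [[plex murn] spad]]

type clash

[plex murn]: e and ⟨⟨s,s⟩,⟨t,e⟩⟩ cannot combine by function application — type clash.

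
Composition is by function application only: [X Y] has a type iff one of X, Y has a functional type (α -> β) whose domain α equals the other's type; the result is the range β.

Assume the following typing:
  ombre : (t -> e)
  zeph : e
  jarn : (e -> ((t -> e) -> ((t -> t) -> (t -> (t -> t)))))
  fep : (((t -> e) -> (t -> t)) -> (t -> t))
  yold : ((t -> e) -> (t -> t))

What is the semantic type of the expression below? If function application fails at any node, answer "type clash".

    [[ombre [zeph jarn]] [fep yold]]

[zeph jarn]: (e -> ((t -> e) -> ((t -> t) -> (t -> (t -> t))))) applied to e yields ((t -> e) -> ((t -> t) -> (t -> (t -> t)))).
[ombre [zeph jarn]]: ((t -> e) -> ((t -> t) -> (t -> (t -> t)))) applied to (t -> e) yields ((t -> t) -> (t -> (t -> t))).
[fep yold]: (((t -> e) -> (t -> t)) -> (t -> t)) applied to ((t -> e) -> (t -> t)) yields (t -> t).
[[ombre [zeph jarn]] [fep yold]]: ((t -> t) -> (t -> (t -> t))) applied to (t -> t) yields (t -> (t -> t)).

(t -> (t -> t))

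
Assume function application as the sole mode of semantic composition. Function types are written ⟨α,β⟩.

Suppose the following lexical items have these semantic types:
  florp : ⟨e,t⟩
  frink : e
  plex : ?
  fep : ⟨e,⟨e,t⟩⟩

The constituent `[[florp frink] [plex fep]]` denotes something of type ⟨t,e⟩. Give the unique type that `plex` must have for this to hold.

[[florp frink] [plex fep]] must have type ⟨t,e⟩. The sister [florp frink] has type t; that is not a function onto ⟨t,e⟩, so [plex fep] must be the functor, of type ⟨t,⟨t,e⟩⟩.
[plex fep] must have type ⟨t,⟨t,e⟩⟩. The sister fep has type ⟨e,⟨e,t⟩⟩; that is not a function onto ⟨t,⟨t,e⟩⟩, so plex must be the functor, of type ⟨⟨e,⟨e,t⟩⟩,⟨t,⟨t,e⟩⟩⟩.

⟨⟨e,⟨e,t⟩⟩,⟨t,⟨t,e⟩⟩⟩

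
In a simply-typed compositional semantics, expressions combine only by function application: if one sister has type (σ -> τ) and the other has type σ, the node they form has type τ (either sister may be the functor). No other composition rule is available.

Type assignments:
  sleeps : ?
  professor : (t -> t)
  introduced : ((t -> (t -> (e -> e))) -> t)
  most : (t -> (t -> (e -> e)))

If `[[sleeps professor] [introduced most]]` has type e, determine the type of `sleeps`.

((t -> t) -> (t -> e))

[[sleeps professor] [introduced most]] must have type e. The sister [introduced most] has type t; that is not a function onto e, so [sleeps professor] must be the functor, of type (t -> e).
[sleeps professor] must have type (t -> e). The sister professor has type (t -> t); that is not a function onto (t -> e), so sleeps must be the functor, of type ((t -> t) -> (t -> e)).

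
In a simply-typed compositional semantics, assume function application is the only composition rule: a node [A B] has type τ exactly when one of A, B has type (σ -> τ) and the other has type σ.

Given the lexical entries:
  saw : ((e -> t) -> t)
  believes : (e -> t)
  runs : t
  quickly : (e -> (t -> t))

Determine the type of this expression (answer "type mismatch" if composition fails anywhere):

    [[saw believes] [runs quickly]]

type mismatch

[saw believes]: ((e -> t) -> t) applied to (e -> t) yields t.
[runs quickly]: t and (e -> (t -> t)) cannot combine by function application — type clash.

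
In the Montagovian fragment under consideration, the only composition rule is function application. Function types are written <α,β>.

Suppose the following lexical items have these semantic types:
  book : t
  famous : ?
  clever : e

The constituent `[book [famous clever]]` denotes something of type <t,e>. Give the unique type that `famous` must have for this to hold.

<e,<t,<t,e>>>

For [book [famous clever]] to have type <t,e> with book of type t, [famous clever] must be the function: [famous clever] : <t,<t,e>>.
For [famous clever] to have type <t,<t,e>> with clever of type e, famous must be the function: famous : <e,<t,<t,e>>>.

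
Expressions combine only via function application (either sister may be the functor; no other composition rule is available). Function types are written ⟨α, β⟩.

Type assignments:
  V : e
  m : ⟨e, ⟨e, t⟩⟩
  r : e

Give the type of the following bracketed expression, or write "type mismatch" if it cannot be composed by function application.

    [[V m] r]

t

[V m]: m is ⟨e, ⟨e, t⟩⟩, V is e; result ⟨e, t⟩.
[[V m] r]: [V m] is ⟨e, t⟩, r is e; result t.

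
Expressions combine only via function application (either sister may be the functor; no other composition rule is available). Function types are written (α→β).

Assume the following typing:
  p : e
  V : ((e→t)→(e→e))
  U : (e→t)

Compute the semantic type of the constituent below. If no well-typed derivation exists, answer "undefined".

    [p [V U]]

e

[V U] — V of type ((e→t)→(e→e)) combines with U of type (e→t): type (e→e).
[p [V U]] — [V U] of type (e→e) combines with p of type e: type e.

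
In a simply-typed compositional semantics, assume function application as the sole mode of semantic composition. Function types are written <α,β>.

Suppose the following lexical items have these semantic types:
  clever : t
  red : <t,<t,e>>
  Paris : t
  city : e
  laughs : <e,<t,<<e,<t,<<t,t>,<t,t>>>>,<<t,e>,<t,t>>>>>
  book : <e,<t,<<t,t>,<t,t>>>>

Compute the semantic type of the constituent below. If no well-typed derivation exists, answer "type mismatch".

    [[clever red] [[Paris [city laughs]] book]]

<t,t>

[clever red]: functor red : <t,<t,e>>, argument clever : t; result <t,e>.
[city laughs]: functor laughs : <e,<t,<<e,<t,<<t,t>,<t,t>>>>,<<t,e>,<t,t>>>>>, argument city : e; result <t,<<e,<t,<<t,t>,<t,t>>>>,<<t,e>,<t,t>>>>.
[Paris [city laughs]]: functor [city laughs] : <t,<<e,<t,<<t,t>,<t,t>>>>,<<t,e>,<t,t>>>>, argument Paris : t; result <<e,<t,<<t,t>,<t,t>>>>,<<t,e>,<t,t>>>.
[[Paris [city laughs]] book]: functor [Paris [city laughs]] : <<e,<t,<<t,t>,<t,t>>>>,<<t,e>,<t,t>>>, argument book : <e,<t,<<t,t>,<t,t>>>>; result <<t,e>,<t,t>>.
[[clever red] [[Paris [city laughs]] book]]: functor [[Paris [city laughs]] book] : <<t,e>,<t,t>>, argument [clever red] : <t,e>; result <t,t>.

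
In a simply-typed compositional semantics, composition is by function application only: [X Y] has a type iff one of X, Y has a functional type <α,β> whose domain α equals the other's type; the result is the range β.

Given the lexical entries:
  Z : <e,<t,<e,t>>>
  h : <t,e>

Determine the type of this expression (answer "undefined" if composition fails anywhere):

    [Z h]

undefined

At [Z h]: neither <e,<t,<e,t>>> nor <t,e> can take the other as argument; the node is ill-typed.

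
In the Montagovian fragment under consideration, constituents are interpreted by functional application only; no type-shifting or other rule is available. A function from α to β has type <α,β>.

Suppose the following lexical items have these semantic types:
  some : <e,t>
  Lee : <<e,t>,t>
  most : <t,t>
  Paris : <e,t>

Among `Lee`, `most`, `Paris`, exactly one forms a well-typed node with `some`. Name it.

Lee — combines: Lee : <<e,t>,t> takes some : <e,t> as argument, giving t.
most : <t,t> — does not combine with some.
Paris : <e,t> — does not combine with some.

Lee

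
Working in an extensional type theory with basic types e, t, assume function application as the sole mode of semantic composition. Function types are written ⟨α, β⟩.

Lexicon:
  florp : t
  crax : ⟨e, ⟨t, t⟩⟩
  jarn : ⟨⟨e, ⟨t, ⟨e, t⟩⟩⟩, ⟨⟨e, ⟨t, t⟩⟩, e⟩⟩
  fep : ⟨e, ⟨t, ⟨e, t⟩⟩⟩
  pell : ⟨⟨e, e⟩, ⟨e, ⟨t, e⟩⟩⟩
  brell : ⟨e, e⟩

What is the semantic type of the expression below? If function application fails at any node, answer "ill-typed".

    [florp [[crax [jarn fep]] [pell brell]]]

e

[jarn fep]: jarn is ⟨⟨e, ⟨t, ⟨e, t⟩⟩⟩, ⟨⟨e, ⟨t, t⟩⟩, e⟩⟩, fep is ⟨e, ⟨t, ⟨e, t⟩⟩⟩; result ⟨⟨e, ⟨t, t⟩⟩, e⟩.
[crax [jarn fep]]: [jarn fep] is ⟨⟨e, ⟨t, t⟩⟩, e⟩, crax is ⟨e, ⟨t, t⟩⟩; result e.
[pell brell]: pell is ⟨⟨e, e⟩, ⟨e, ⟨t, e⟩⟩⟩, brell is ⟨e, e⟩; result ⟨e, ⟨t, e⟩⟩.
[[crax [jarn fep]] [pell brell]]: [pell brell] is ⟨e, ⟨t, e⟩⟩, [crax [jarn fep]] is e; result ⟨t, e⟩.
[florp [[crax [jarn fep]] [pell brell]]]: [[crax [jarn fep]] [pell brell]] is ⟨t, e⟩, florp is t; result e.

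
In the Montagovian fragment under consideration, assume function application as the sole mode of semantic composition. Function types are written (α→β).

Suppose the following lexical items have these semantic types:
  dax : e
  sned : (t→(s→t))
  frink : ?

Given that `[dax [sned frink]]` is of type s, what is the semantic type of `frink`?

((t→(s→t))→(e→s))

[dax [sned frink]] is required to be s. dax : e cannot yield s as functor, so [sned frink] : (e→s).
[sned frink] is required to be (e→s). sned : (t→(s→t)) cannot yield (e→s) as functor, so frink : ((t→(s→t))→(e→s)).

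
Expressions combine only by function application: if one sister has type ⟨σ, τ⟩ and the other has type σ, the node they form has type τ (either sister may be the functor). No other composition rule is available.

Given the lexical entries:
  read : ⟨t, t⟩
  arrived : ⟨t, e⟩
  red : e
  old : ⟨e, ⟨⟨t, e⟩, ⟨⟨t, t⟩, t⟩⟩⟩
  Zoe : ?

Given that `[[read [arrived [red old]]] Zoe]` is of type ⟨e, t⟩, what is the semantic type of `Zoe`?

For [[read [arrived [red old]]] Zoe] to have type ⟨e, t⟩ with [read [arrived [red old]]] of type t, Zoe must be the function: Zoe : ⟨t, ⟨e, t⟩⟩.

⟨t, ⟨e, t⟩⟩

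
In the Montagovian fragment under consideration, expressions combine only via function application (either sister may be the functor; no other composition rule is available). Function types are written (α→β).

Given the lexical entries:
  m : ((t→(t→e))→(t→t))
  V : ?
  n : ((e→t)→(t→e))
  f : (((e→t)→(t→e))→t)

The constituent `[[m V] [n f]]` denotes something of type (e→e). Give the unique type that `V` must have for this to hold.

(((t→(t→e))→(t→t))→(t→(e→e)))

At [[m V] [n f]] (required: (e→e)): [n f] is t, which is not a function with range (e→e); hence [m V] is the functor — type (t→(e→e)).
At [m V] (required: (t→(e→e))): m is ((t→(t→e))→(t→t)), which is not a function with range (t→(e→e)); hence V is the functor — type (((t→(t→e))→(t→t))→(t→(e→e))).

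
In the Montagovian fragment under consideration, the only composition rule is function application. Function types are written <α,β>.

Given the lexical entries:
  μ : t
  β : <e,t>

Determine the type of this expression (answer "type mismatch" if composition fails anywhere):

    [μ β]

type mismatch

[μ β]: t and <e,t> cannot combine by function application — type clash.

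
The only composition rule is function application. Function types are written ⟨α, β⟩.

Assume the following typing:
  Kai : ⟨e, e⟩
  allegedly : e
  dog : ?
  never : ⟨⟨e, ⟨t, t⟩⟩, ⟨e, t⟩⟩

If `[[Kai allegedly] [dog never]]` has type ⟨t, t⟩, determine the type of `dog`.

[[Kai allegedly] [dog never]] is required to be ⟨t, t⟩. [Kai allegedly] : e cannot yield ⟨t, t⟩ as functor, so [dog never] : ⟨e, ⟨t, t⟩⟩.
[dog never] is required to be ⟨e, ⟨t, t⟩⟩. never : ⟨⟨e, ⟨t, t⟩⟩, ⟨e, t⟩⟩ cannot yield ⟨e, ⟨t, t⟩⟩ as functor, so dog : ⟨⟨⟨e, ⟨t, t⟩⟩, ⟨e, t⟩⟩, ⟨e, ⟨t, t⟩⟩⟩.

⟨⟨⟨e, ⟨t, t⟩⟩, ⟨e, t⟩⟩, ⟨e, ⟨t, t⟩⟩⟩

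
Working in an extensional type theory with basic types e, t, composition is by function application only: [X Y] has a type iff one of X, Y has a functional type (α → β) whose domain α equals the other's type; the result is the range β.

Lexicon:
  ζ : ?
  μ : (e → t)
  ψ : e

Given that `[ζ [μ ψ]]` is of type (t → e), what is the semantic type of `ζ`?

(t → (t → e))

For [ζ [μ ψ]] to have type (t → e) with [μ ψ] of type t, ζ must be the function: ζ : (t → (t → e)).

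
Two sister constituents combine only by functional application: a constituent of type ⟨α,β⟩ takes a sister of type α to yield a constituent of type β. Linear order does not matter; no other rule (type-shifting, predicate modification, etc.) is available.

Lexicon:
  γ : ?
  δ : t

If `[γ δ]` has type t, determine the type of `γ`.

[γ δ] must have type t. The sister δ has type t; that is not a function onto t, so γ must be the functor, of type ⟨t,t⟩.

⟨t,t⟩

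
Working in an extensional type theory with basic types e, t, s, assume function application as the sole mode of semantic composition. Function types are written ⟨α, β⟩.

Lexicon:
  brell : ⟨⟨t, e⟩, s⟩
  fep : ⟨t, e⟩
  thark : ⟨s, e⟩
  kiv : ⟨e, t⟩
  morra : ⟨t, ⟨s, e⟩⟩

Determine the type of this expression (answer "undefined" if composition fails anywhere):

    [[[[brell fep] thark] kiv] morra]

[brell fep]: brell is ⟨⟨t, e⟩, s⟩, fep is ⟨t, e⟩; result s.
[[brell fep] thark]: thark is ⟨s, e⟩, [brell fep] is s; result e.
[[[brell fep] thark] kiv]: kiv is ⟨e, t⟩, [[brell fep] thark] is e; result t.
[[[[brell fep] thark] kiv] morra]: morra is ⟨t, ⟨s, e⟩⟩, [[[brell fep] thark] kiv] is t; result ⟨s, e⟩.

⟨s, e⟩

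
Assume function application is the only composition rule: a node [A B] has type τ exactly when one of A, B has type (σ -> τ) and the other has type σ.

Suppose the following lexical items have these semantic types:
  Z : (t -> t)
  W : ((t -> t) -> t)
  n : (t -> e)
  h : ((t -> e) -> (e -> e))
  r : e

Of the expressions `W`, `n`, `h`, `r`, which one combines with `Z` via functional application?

W — combines: W : ((t -> t) -> t) takes Z : (t -> t) as argument, giving t.
n : (t -> e) — neither side's domain matches the other.
h : ((t -> e) -> (e -> e)) — neither side's domain matches the other.
r : e — neither side's domain matches the other.

W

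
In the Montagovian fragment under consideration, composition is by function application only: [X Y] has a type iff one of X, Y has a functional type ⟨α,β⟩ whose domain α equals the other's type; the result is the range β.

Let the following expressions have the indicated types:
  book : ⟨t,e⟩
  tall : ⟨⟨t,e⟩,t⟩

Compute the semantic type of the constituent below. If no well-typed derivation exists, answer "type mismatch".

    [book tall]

t

[book tall]: tall is ⟨⟨t,e⟩,t⟩, book is ⟨t,e⟩; result t.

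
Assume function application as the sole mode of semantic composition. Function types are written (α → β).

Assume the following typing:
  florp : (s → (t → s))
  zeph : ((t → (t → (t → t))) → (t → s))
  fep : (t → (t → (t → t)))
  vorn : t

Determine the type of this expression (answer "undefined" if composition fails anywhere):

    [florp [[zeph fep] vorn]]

(t → s)

[zeph fep]: functor zeph : ((t → (t → (t → t))) → (t → s)), argument fep : (t → (t → (t → t))); result (t → s).
[[zeph fep] vorn]: functor [zeph fep] : (t → s), argument vorn : t; result s.
[florp [[zeph fep] vorn]]: functor florp : (s → (t → s)), argument [[zeph fep] vorn] : s; result (t → s).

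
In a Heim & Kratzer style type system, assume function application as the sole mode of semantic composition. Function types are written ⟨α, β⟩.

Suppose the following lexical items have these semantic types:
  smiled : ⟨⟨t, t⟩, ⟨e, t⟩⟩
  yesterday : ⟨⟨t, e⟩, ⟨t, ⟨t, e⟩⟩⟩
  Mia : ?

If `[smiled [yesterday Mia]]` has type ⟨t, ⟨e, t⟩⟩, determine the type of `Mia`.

⟨⟨⟨t, e⟩, ⟨t, ⟨t, e⟩⟩⟩, ⟨⟨⟨t, t⟩, ⟨e, t⟩⟩, ⟨t, ⟨e, t⟩⟩⟩⟩

For [smiled [yesterday Mia]] to have type ⟨t, ⟨e, t⟩⟩ with smiled of type ⟨⟨t, t⟩, ⟨e, t⟩⟩, [yesterday Mia] must be the function: [yesterday Mia] : ⟨⟨⟨t, t⟩, ⟨e, t⟩⟩, ⟨t, ⟨e, t⟩⟩⟩.
For [yesterday Mia] to have type ⟨⟨⟨t, t⟩, ⟨e, t⟩⟩, ⟨t, ⟨e, t⟩⟩⟩ with yesterday of type ⟨⟨t, e⟩, ⟨t, ⟨t, e⟩⟩⟩, Mia must be the function: Mia : ⟨⟨⟨t, e⟩, ⟨t, ⟨t, e⟩⟩⟩, ⟨⟨⟨t, t⟩, ⟨e, t⟩⟩, ⟨t, ⟨e, t⟩⟩⟩⟩.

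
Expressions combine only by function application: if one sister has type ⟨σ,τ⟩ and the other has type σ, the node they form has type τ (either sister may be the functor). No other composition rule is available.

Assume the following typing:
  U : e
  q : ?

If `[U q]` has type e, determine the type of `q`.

⟨e,e⟩

[U q] is required to be e. U : e cannot yield e as functor, so q : ⟨e,e⟩.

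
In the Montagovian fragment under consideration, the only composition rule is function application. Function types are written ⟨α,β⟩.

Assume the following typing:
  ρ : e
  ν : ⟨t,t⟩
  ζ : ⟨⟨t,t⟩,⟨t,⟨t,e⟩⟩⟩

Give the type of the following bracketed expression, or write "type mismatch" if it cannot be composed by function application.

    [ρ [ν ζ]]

At [ν ζ], ζ : ⟨⟨t,t⟩,⟨t,⟨t,e⟩⟩⟩ takes ν : ⟨t,t⟩, giving ⟨t,⟨t,e⟩⟩.
[ρ [ν ζ]]: e and ⟨t,⟨t,e⟩⟩ cannot combine by function application — type clash.

type mismatch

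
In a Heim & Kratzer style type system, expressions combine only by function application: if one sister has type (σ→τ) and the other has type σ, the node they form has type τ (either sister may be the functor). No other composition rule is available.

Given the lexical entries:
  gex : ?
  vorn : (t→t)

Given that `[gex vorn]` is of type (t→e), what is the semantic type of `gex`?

((t→t)→(t→e))

For [gex vorn] to have type (t→e) with vorn of type (t→t), gex must be the function: gex : ((t→t)→(t→e)).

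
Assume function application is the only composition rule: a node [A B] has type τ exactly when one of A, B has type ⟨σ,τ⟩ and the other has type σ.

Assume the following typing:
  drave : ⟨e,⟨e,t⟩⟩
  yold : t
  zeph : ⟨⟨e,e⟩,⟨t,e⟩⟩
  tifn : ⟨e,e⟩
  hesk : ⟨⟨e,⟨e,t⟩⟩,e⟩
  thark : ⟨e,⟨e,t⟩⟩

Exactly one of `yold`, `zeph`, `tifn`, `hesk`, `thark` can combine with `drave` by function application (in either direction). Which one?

yold : t — neither side's domain matches the other.
zeph : ⟨⟨e,e⟩,⟨t,e⟩⟩ — neither side's domain matches the other.
tifn : ⟨e,e⟩ — neither side's domain matches the other.
hesk — combines: hesk : ⟨⟨e,⟨e,t⟩⟩,e⟩ takes drave : ⟨e,⟨e,t⟩⟩ as argument, giving e.
thark : ⟨e,⟨e,t⟩⟩ — neither side's domain matches the other.

hesk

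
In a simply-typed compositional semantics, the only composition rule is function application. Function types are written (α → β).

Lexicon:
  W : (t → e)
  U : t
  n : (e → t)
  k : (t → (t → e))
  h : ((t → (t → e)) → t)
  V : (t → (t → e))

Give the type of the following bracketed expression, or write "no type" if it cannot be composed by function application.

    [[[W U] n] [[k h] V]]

e

At [W U], W : (t → e) takes U : t, giving e.
At [[W U] n], n : (e → t) takes [W U] : e, giving t.
At [k h], h : ((t → (t → e)) → t) takes k : (t → (t → e)), giving t.
At [[k h] V], V : (t → (t → e)) takes [k h] : t, giving (t → e).
At [[[W U] n] [[k h] V]], [[k h] V] : (t → e) takes [[W U] n] : t, giving e.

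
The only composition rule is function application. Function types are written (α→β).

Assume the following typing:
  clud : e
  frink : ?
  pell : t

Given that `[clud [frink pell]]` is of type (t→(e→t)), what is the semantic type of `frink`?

(t→(e→(t→(e→t))))

[clud [frink pell]] is required to be (t→(e→t)). clud : e cannot yield (t→(e→t)) as functor, so [frink pell] : (e→(t→(e→t))).
[frink pell] is required to be (e→(t→(e→t))). pell : t cannot yield (e→(t→(e→t))) as functor, so frink : (t→(e→(t→(e→t)))).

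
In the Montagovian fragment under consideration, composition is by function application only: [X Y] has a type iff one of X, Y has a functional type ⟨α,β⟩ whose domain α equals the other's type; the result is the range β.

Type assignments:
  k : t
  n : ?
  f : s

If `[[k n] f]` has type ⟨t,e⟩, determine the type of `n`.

[[k n] f] is required to be ⟨t,e⟩. f : s cannot yield ⟨t,e⟩ as functor, so [k n] : ⟨s,⟨t,e⟩⟩.
[k n] is required to be ⟨s,⟨t,e⟩⟩. k : t cannot yield ⟨s,⟨t,e⟩⟩ as functor, so n : ⟨t,⟨s,⟨t,e⟩⟩⟩.

⟨t,⟨s,⟨t,e⟩⟩⟩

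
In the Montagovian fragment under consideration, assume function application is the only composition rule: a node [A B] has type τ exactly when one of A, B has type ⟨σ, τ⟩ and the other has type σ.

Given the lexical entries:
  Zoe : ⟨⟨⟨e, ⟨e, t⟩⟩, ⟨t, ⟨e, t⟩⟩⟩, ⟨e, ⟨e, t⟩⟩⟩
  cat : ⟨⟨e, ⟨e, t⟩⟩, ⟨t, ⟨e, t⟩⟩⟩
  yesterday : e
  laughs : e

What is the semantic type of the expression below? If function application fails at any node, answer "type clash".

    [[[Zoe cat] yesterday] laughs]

[Zoe cat]: functor Zoe : ⟨⟨⟨e, ⟨e, t⟩⟩, ⟨t, ⟨e, t⟩⟩⟩, ⟨e, ⟨e, t⟩⟩⟩, argument cat : ⟨⟨e, ⟨e, t⟩⟩, ⟨t, ⟨e, t⟩⟩⟩; result ⟨e, ⟨e, t⟩⟩.
[[Zoe cat] yesterday]: functor [Zoe cat] : ⟨e, ⟨e, t⟩⟩, argument yesterday : e; result ⟨e, t⟩.
[[[Zoe cat] yesterday] laughs]: functor [[Zoe cat] yesterday] : ⟨e, t⟩, argument laughs : e; result t.

t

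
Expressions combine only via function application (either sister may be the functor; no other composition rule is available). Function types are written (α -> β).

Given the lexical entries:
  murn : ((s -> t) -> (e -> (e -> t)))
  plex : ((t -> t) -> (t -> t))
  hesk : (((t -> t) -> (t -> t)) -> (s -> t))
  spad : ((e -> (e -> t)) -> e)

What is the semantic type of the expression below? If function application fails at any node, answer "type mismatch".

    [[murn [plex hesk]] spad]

[plex hesk] — hesk of type (((t -> t) -> (t -> t)) -> (s -> t)) combines with plex of type ((t -> t) -> (t -> t)): type (s -> t).
[murn [plex hesk]] — murn of type ((s -> t) -> (e -> (e -> t))) combines with [plex hesk] of type (s -> t): type (e -> (e -> t)).
[[murn [plex hesk]] spad] — spad of type ((e -> (e -> t)) -> e) combines with [murn [plex hesk]] of type (e -> (e -> t)): type e.

e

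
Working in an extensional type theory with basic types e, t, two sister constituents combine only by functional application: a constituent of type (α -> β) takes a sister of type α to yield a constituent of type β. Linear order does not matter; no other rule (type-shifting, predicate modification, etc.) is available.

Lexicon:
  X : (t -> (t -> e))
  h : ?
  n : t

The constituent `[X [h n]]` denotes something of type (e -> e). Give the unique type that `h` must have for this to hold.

(t -> ((t -> (t -> e)) -> (e -> e)))

[X [h n]] must have type (e -> e). The sister X has type (t -> (t -> e)); that is not a function onto (e -> e), so [h n] must be the functor, of type ((t -> (t -> e)) -> (e -> e)).
[h n] must have type ((t -> (t -> e)) -> (e -> e)). The sister n has type t; that is not a function onto ((t -> (t -> e)) -> (e -> e)), so h must be the functor, of type (t -> ((t -> (t -> e)) -> (e -> e))).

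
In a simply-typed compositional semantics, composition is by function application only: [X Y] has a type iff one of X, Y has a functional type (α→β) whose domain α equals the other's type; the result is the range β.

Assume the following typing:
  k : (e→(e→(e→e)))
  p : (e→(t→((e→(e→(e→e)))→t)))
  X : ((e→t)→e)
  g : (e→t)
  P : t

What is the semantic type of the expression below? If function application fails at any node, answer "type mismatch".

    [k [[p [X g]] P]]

t

At [X g], X : ((e→t)→e) takes g : (e→t), giving e.
At [p [X g]], p : (e→(t→((e→(e→(e→e)))→t))) takes [X g] : e, giving (t→((e→(e→(e→e)))→t)).
At [[p [X g]] P], [p [X g]] : (t→((e→(e→(e→e)))→t)) takes P : t, giving ((e→(e→(e→e)))→t).
At [k [[p [X g]] P]], [[p [X g]] P] : ((e→(e→(e→e)))→t) takes k : (e→(e→(e→e))), giving t.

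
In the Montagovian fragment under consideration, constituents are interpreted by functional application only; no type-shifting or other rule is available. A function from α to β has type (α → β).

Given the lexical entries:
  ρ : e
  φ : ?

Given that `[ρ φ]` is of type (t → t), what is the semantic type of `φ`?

(e → (t → t))

[ρ φ] is required to be (t → t). ρ : e cannot yield (t → t) as functor, so φ : (e → (t → t)).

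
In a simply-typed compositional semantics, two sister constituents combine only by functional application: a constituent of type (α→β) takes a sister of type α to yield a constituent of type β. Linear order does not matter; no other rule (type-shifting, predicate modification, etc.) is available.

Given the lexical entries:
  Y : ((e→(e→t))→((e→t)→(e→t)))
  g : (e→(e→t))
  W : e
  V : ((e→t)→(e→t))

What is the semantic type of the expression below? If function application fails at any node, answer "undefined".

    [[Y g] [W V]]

At [Y g], Y : ((e→(e→t))→((e→t)→(e→t))) takes g : (e→(e→t)), giving ((e→t)→(e→t)).
[W V]: e with ((e→t)→(e→t)) — neither is a function whose domain matches the other; composition fails here.

undefined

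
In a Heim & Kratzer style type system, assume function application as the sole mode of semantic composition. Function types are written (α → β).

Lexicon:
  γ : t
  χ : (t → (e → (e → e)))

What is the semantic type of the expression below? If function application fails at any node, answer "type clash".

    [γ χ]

(e → (e → e))

[γ χ] — χ of type (t → (e → (e → e))) combines with γ of type t: type (e → (e → e)).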